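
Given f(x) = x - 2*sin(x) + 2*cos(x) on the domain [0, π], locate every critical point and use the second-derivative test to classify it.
f'(x) = -2*sqrt(2)*sin(x + pi/4) + 1

Solve f'(x) = 0 on [0, π]:
  f'(x) = 0 ⇔ -2*sin(x) - 2*cos(x) = -1. Write the left side as R·cos(x + φ) with R = √((-2)² + 2²) = 2*sqrt(2), cos φ = -sqrt(2)/2, sin φ = sqrt(2)/2; then cos(x + φ) = -sqrt(2)/4. Solve for x and keep the solutions lying in [0, π].
  ⇒ x = atan((1 + sqrt(7))/(1 - sqrt(7))) + pi ≈ 1.9948

f''(x) = -2*sqrt(2)*cos(x + pi/4)
Second-derivative test at each critical point:
  f''(1.9948) = 2.6458 > 0 → local minimum

Critical points: x = atan((1 + sqrt(7))/(1 - sqrt(7))) + pi ≈ 1.9948 (local minimum)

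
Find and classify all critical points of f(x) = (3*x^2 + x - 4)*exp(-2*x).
f'(x) = (-6*x^2 + 4*x + 9)*exp(-2*x)

Solve f'(x) = 0:
  f'(x) = (-6*x^2 + 4*x + 9)·exp(-2*x) and exp(-2*x) > 0 for every x, so f'(x) = 0 ⇔ -6*x^2 + 4*x + 9 = 0.
  6*x^2 - 4*x - 9 = 0 has no rational roots; quadratic formula: x = (4 ± √232)/12.
  ⇒ x = 1/3 - sqrt(58)/6 ≈ -0.9360, 1/3 + sqrt(58)/6 ≈ 1.6026

f''(x) = 2*(6*x^2 - 10*x - 7)*exp(-2*x)
Second-derivative test at each critical point:
  f''(-0.9360) = 99.0171 > 0 → local minimum
  f''(1.6026) = -0.6176 < 0 → local maximum

Critical points: x = 1/3 - sqrt(58)/6 ≈ -0.9360 (local minimum); x = 1/3 + sqrt(58)/6 ≈ 1.6026 (local maximum)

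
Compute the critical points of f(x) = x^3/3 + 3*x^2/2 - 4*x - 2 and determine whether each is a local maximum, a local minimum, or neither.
f'(x) = x^2 + 3*x - 4

Solve f'(x) = 0:
  Factor: x^2 + 3*x - 4 = (x - 1)*(x + 4) = 0.
  ⇒ x = -4, 1

f''(x) = 2*x + 3
Second-derivative test at each critical point:
  f''(-4) = -5 < 0 → local maximum
  f''(1) = 5 > 0 → local minimum

Critical points: x = -4 (local maximum); x = 1 (local minimum)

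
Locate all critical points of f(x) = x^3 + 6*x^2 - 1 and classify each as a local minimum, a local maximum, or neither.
f'(x) = 3*x*(x + 4)

Solve f'(x) = 0:
  Factor: 3*x^2 + 12*x = 3*x*(x + 4) = 0.
  ⇒ x = -4, 0

f''(x) = 6*x + 12
Second-derivative test at each critical point:
  f''(-4) = -12 < 0 → local maximum
  f''(0) = 12 > 0 → local minimum

Critical points: x = -4 (local maximum); x = 0 (local minimum)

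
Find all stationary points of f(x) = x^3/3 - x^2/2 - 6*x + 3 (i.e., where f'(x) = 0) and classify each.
f'(x) = x^2 - x - 6

Solve f'(x) = 0:
  Factor: x^2 - x - 6 = (x - 3)*(x + 2) = 0.
  ⇒ x = -2, 3

f''(x) = 2*x - 1
Second-derivative test at each critical point:
  f''(-2) = -5 < 0 → local maximum
  f''(3) = 5 > 0 → local minimum

Critical points: x = -2 (local maximum); x = 3 (local minimum)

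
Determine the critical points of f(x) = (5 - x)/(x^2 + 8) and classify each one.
f'(x) = (-x^2 + 2*x*(x - 5) - 8)/(x^2 + 8)^2

Solve f'(x) = 0:
  f'(x) = (x^2 - 10*x - 8)/(x^2 + 8)^2; the denominator is positive wherever f is defined, so f'(x) = 0 ⇔ x^2 - 10*x - 8 = 0.
  x^2 - 10*x - 8 = 0 has no rational roots; quadratic formula: x = (10 ± √132)/2.
  ⇒ x = 5 - sqrt(33) ≈ -0.7446, 5 + sqrt(33) ≈ 10.7446

f''(x) = 2*(4*x^2*(5 - x) + (3*x - 5)*(x^2 + 8))/(x^2 + 8)^3
Second-derivative test at each critical point:
  f''(-0.7446) = -0.1570 < 0 → local maximum
  f''(10.7446) = 0.0008 > 0 → local minimum

Critical points: x = 5 - sqrt(33) ≈ -0.7446 (local maximum); x = 5 + sqrt(33) ≈ 10.7446 (local minimum)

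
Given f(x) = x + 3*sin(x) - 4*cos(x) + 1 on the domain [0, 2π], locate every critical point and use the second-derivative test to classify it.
f'(x) = 4*sin(x) + 3*cos(x) + 1

Solve f'(x) = 0 on [0, 2π]:
  f'(x) = 0 ⇔ 4*sin(x) + 3*cos(x) = -1. Write the left side as R·cos(x + φ) with R = √(3² + (-4)²) = 5, cos φ = 3/5, sin φ = -4/5; then cos(x + φ) = -1/5. Solve for x and keep the solutions lying in [0, 2π].
  ⇒ x = atan((-4 + 6*sqrt(6))/(-8*sqrt(6) - 3)) + pi ≈ 2.6994, atan((-6*sqrt(6) - 4)/(-3 + 8*sqrt(6))) + 2*pi ≈ 5.4383

f''(x) = -3*sin(x) + 4*cos(x)
Second-derivative test at each critical point:
  f''(2.6994) = -4.8990 < 0 → local maximum
  f''(5.4383) = 4.8990 > 0 → local minimum

Critical points: x = atan((-4 + 6*sqrt(6))/(-8*sqrt(6) - 3)) + pi ≈ 2.6994 (local maximum); x = atan((-6*sqrt(6) - 4)/(-3 + 8*sqrt(6))) + 2*pi ≈ 5.4383 (local minimum)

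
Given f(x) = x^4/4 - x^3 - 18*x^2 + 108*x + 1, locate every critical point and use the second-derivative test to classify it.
f'(x) = x^3 - 3*x^2 - 36*x + 108

Solve f'(x) = 0:
  Factor: x^3 - 3*x^2 - 36*x + 108 = (x - 6)*(x - 3)*(x + 6) = 0.
  ⇒ x = -6, 3, 6

f''(x) = 3*x^2 - 6*x - 36
Second-derivative test at each critical point:
  f''(-6) = 108 > 0 → local minimum
  f''(3) = -27 < 0 → local maximum
  f''(6) = 36 > 0 → local minimum

Critical points: x = -6 (local minimum); x = 3 (local maximum); x = 6 (local minimum)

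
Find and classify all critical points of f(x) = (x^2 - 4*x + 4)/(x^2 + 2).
f'(x) = 4*(x^2 - x - 2)/(x^4 + 4*x^2 + 4)

Solve f'(x) = 0:
  f'(x) = 4*(x - 2)*(x + 1)/(x^2 + 2)^2; the denominator is positive wherever f is defined, so f'(x) = 0 ⇔ 4*x^2 - 4*x - 8 = 0.
  Factor: 4*x^2 - 4*x - 8 = 4*(x - 2)*(x + 1) = 0.
  ⇒ x = -1, 2

f''(x) = 4*(-2*x^3 + 3*x^2 + 12*x - 2)/(x^6 + 6*x^4 + 12*x^2 + 8)
Second-derivative test at each critical point:
  f''(-1) = -4/3 < 0 → local maximum
  f''(2) = 1/3 > 0 → local minimum

Critical points: x = -1 (local maximum); x = 2 (local minimum)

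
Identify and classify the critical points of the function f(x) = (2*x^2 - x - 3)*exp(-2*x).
f'(x) = (-4*x^2 + 6*x + 5)*exp(-2*x)

Solve f'(x) = 0:
  f'(x) = (-4*x^2 + 6*x + 5)·exp(-2*x) and exp(-2*x) > 0 for every x, so f'(x) = 0 ⇔ -4*x^2 + 6*x + 5 = 0.
  4*x^2 - 6*x - 5 = 0 has no rational roots; quadratic formula: x = (6 ± √116)/8.
  ⇒ x = 3/4 - sqrt(29)/4 ≈ -0.5963, 3/4 + sqrt(29)/4 ≈ 2.0963

f''(x) = 4*(2*x^2 - 5*x - 1)*exp(-2*x)
Second-derivative test at each critical point:
  f''(-0.5963) = 35.4945 > 0 → local minimum
  f''(2.0963) = -0.1627 < 0 → local maximum

Critical points: x = 3/4 - sqrt(29)/4 ≈ -0.5963 (local minimum); x = 3/4 + sqrt(29)/4 ≈ 2.0963 (local maximum)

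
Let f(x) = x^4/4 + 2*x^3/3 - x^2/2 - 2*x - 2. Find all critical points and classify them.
f'(x) = x^3 + 2*x^2 - x - 2

Solve f'(x) = 0:
  Factor: x^3 + 2*x^2 - x - 2 = (x - 1)*(x + 1)*(x + 2) = 0.
  ⇒ x = -2, -1, 1

f''(x) = 3*x^2 + 4*x - 1
Second-derivative test at each critical point:
  f''(-2) = 3 > 0 → local minimum
  f''(-1) = -2 < 0 → local maximum
  f''(1) = 6 > 0 → local minimum

Critical points: x = -2 (local minimum); x = -1 (local maximum); x = 1 (local minimum)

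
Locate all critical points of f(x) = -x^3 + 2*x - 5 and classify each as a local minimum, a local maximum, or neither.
f'(x) = 2 - 3*x^2

Solve f'(x) = 0:
  3*x^2 - 2 = 0 has no rational roots; quadratic formula: x = (0 ± √24)/6.
  ⇒ x = -sqrt(6)/3 ≈ -0.8165, sqrt(6)/3 ≈ 0.8165

f''(x) = -6*x
Second-derivative test at each critical point:
  f''(-0.8165) = 4.8990 > 0 → local minimum
  f''(0.8165) = -4.8990 < 0 → local maximum

Critical points: x = -sqrt(6)/3 ≈ -0.8165 (local minimum); x = sqrt(6)/3 ≈ 0.8165 (local maximum)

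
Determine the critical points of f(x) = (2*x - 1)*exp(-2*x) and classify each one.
f'(x) = 4*(1 - x)*exp(-2*x)

Solve f'(x) = 0:
  f'(x) = (4 - 4*x)·exp(-2*x) and exp(-2*x) > 0 for every x, so f'(x) = 0 ⇔ 4 - 4*x = 0.
  Factor: 4 - 4*x = -4*(x - 1) = 0.
  ⇒ x = 1

f''(x) = 4*(2*x - 3)*exp(-2*x)
Second-derivative test at each critical point:
  f''(1) = -0.5413 < 0 → local maximum

Critical points: x = 1 (local maximum)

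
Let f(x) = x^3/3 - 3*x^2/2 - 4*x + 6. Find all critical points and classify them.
f'(x) = x^2 - 3*x - 4

Solve f'(x) = 0:
  Factor: x^2 - 3*x - 4 = (x - 4)*(x + 1) = 0.
  ⇒ x = -1, 4

f''(x) = 2*x - 3
Second-derivative test at each critical point:
  f''(-1) = -5 < 0 → local maximum
  f''(4) = 5 > 0 → local minimum

Critical points: x = -1 (local maximum); x = 4 (local minimum)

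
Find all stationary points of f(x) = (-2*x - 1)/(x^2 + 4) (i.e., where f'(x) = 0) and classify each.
f'(x) = 2*(x^2 + x - 4)/(x^4 + 8*x^2 + 16)

Solve f'(x) = 0:
  f'(x) = 2*(x^2 + x - 4)/(x^2 + 4)^2; the denominator is positive wherever f is defined, so f'(x) = 0 ⇔ 2*x^2 + 2*x - 8 = 0.
  Factor: 2*x^2 + 2*x - 8 = 2*(x^2 + x - 4); x^2 + x - 4 = 0 has no rational roots; quadratic formula: x = (-1 ± √17)/2.
  ⇒ x = -sqrt(17)/2 - 1/2 ≈ -2.5616, -1/2 + sqrt(17)/2 ≈ 1.5616

f''(x) = 2*(-4*x^2*(2*x + 1) + (6*x + 1)*(x^2 + 4))/(x^2 + 4)^3
Second-derivative test at each critical point:
  f''(-2.5616) = -0.0739 < 0 → local maximum
  f''(1.5616) = 0.1989 > 0 → local minimum

Critical points: x = -sqrt(17)/2 - 1/2 ≈ -2.5616 (local maximum); x = -1/2 + sqrt(17)/2 ≈ 1.5616 (local minimum)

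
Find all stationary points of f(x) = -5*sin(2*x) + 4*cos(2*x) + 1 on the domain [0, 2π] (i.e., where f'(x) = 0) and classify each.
f'(x) = -8*sin(2*x) - 10*cos(2*x)

Solve f'(x) = 0 on [0, 2π]:
  f'(x) = 0 ⇔ -5*cos(2*x) = 4*sin(2*x) ⇔ tan(2*x) = -5/4, i.e. 2*x = arctan(-5/4) + nπ; keep the solutions lying in [0, 2π].
  ⇒ x = -atan(5/4)/2 + pi/2 ≈ 1.1228, pi - atan(5/4)/2 ≈ 2.6936, -atan(5/4)/2 + 3*pi/2 ≈ 4.2644, -atan(5/4)/2 + 2*pi ≈ 5.8352

f''(x) = 20*sin(2*x) - 16*cos(2*x)
Second-derivative test at each critical point:
  f''(1.1228) = 25.6125 > 0 → local minimum
  f''(2.6936) = -25.6125 < 0 → local maximum
  f''(4.2644) = 25.6125 > 0 → local minimum
  f''(5.8352) = -25.6125 < 0 → local maximum

Critical points: x = -atan(5/4)/2 + pi/2 ≈ 1.1228 (local minimum); x = pi - atan(5/4)/2 ≈ 2.6936 (local maximum); x = -atan(5/4)/2 + 3*pi/2 ≈ 4.2644 (local minimum); x = -atan(5/4)/2 + 2*pi ≈ 5.8352 (local maximum)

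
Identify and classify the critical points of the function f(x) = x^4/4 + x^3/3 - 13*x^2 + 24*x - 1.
f'(x) = x^3 + x^2 - 26*x + 24

Solve f'(x) = 0:
  Factor: x^3 + x^2 - 26*x + 24 = (x - 4)*(x - 1)*(x + 6) = 0.
  ⇒ x = -6, 1, 4

f''(x) = 3*x^2 + 2*x - 26
Second-derivative test at each critical point:
  f''(-6) = 70 > 0 → local minimum
  f''(1) = -21 < 0 → local maximum
  f''(4) = 30 > 0 → local minimum

Critical points: x = -6 (local minimum); x = 1 (local maximum); x = 4 (local minimum)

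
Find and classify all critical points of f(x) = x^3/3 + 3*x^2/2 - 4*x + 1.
f'(x) = x^2 + 3*x - 4

Solve f'(x) = 0:
  Factor: x^2 + 3*x - 4 = (x - 1)*(x + 4) = 0.
  ⇒ x = -4, 1

f''(x) = 2*x + 3
Second-derivative test at each critical point:
  f''(-4) = -5 < 0 → local maximum
  f''(1) = 5 > 0 → local minimum

Critical points: x = -4 (local maximum); x = 1 (local minimum)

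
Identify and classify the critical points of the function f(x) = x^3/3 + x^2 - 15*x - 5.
f'(x) = x^2 + 2*x - 15

Solve f'(x) = 0:
  Factor: x^2 + 2*x - 15 = (x - 3)*(x + 5) = 0.
  ⇒ x = -5, 3

f''(x) = 2*x + 2
Second-derivative test at each critical point:
  f''(-5) = -8 < 0 → local maximum
  f''(3) = 8 > 0 → local minimum

Critical points: x = -5 (local maximum); x = 3 (local minimum)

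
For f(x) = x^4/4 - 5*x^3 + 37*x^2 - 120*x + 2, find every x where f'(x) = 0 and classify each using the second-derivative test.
f'(x) = x^3 - 15*x^2 + 74*x - 120

Solve f'(x) = 0:
  Factor: x^3 - 15*x^2 + 74*x - 120 = (x - 6)*(x - 5)*(x - 4) = 0.
  ⇒ x = 4, 5, 6

f''(x) = 3*x^2 - 30*x + 74
Second-derivative test at each critical point:
  f''(4) = 2 > 0 → local minimum
  f''(5) = -1 < 0 → local maximum
  f''(6) = 2 > 0 → local minimum

Critical points: x = 4 (local minimum); x = 5 (local maximum); x = 6 (local minimum)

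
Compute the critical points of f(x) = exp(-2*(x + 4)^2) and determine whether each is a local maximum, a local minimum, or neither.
f'(x) = 4*(-x - 4)*exp(-2*(x + 4)^2)

Solve f'(x) = 0:
  f'(x) = (-4*x - 16)·exp(-2*(x + 4)^2) and exp(-2*(x + 4)^2) > 0 for every x, so f'(x) = 0 ⇔ -4*x - 16 = 0.
  Factor: -4*x - 16 = -4*(x + 4) = 0.
  ⇒ x = -4

f''(x) = 4*(4*(x + 4)^2 - 1)*exp(-2*(x + 4)^2)
Second-derivative test at each critical point:
  f''(-4) = -4 < 0 → local maximum

Critical points: x = -4 (local maximum)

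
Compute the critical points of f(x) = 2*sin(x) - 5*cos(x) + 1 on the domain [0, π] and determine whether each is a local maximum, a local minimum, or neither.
f'(x) = 5*sin(x) + 2*cos(x)

Solve f'(x) = 0 on [0, π]:
  f'(x) = 0 ⇔ 2*cos(x) = -5*sin(x) ⇔ tan(x) = -2/5, i.e. x = arctan(-2/5) + nπ; keep the solutions lying in [0, π].
  ⇒ x = pi - atan(2/5) ≈ 2.7611

f''(x) = -2*sin(x) + 5*cos(x)
Second-derivative test at each critical point:
  f''(2.7611) = -5.3852 < 0 → local maximum

Critical points: x = pi - atan(2/5) ≈ 2.7611 (local maximum)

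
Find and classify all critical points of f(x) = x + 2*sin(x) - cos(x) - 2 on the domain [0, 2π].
f'(x) = sin(x) + 2*cos(x) + 1

Solve f'(x) = 0 on [0, 2π]:
  f'(x) = 0 ⇔ sin(x) + 2*cos(x) = -1. Write the left side as R·cos(x + φ) with R = √(2² + (-1)²) = sqrt(5), cos φ = 2*sqrt(5)/5, sin φ = -sqrt(5)/5; then cos(x + φ) = -sqrt(5)/5. Solve for x and keep the solutions lying in [0, 2π].
  ⇒ x = pi - atan(3/4) ≈ 2.4981, 3*pi/2 ≈ 4.7124

f''(x) = -2*sin(x) + cos(x)
Second-derivative test at each critical point:
  f''(2.4981) = -2 < 0 → local maximum
  f''(4.7124) = 2 > 0 → local minimum

Critical points: x = pi - atan(3/4) ≈ 2.4981 (local maximum); x = 3*pi/2 ≈ 4.7124 (local minimum)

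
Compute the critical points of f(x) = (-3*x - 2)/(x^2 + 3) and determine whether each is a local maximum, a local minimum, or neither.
f'(x) = (3*x^2 + 4*x - 9)/(x^4 + 6*x^2 + 9)

Solve f'(x) = 0:
  f'(x) = (3*x^2 + 4*x - 9)/(x^2 + 3)^2; the denominator is positive wherever f is defined, so f'(x) = 0 ⇔ 3*x^2 + 4*x - 9 = 0.
  3*x^2 + 4*x - 9 = 0 has no rational roots; quadratic formula: x = (-4 ± √124)/6.
  ⇒ x = -sqrt(31)/3 - 2/3 ≈ -2.5226, -2/3 + sqrt(31)/3 ≈ 1.1893

f''(x) = 2*(-4*x^2*(3*x + 2) + (9*x + 2)*(x^2 + 3))/(x^2 + 3)^3
Second-derivative test at each critical point:
  f''(-2.5226) = -0.1270 < 0 → local maximum
  f''(1.1893) = 0.5715 > 0 → local minimum

Critical points: x = -sqrt(31)/3 - 2/3 ≈ -2.5226 (local maximum); x = -2/3 + sqrt(31)/3 ≈ 1.1893 (local minimum)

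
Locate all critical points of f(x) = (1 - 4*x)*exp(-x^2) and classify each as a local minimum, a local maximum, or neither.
f'(x) = 2*(x*(4*x - 1) - 2)*exp(-x^2)

Solve f'(x) = 0:
  f'(x) = (8*x^2 - 2*x - 4)·exp(-x^2) and exp(-x^2) > 0 for every x, so f'(x) = 0 ⇔ 8*x^2 - 2*x - 4 = 0.
  Factor: 8*x^2 - 2*x - 4 = 2*(4*x^2 - x - 2); 4*x^2 - x - 2 = 0 has no rational roots; quadratic formula: x = (1 ± √33)/8.
  ⇒ x = 1/8 - sqrt(33)/8 ≈ -0.5931, 1/8 + sqrt(33)/8 ≈ 0.8431

f''(x) = 2*(2*x^2*(1 - 4*x) + 12*x - 1)*exp(-x^2)
Second-derivative test at each critical point:
  f''(-0.5931) = -8.0822 < 0 → local maximum
  f''(0.8431) = 5.6442 > 0 → local minimum

Critical points: x = 1/8 - sqrt(33)/8 ≈ -0.5931 (local maximum); x = 1/8 + sqrt(33)/8 ≈ 0.8431 (local minimum)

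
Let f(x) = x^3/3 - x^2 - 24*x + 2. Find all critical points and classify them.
f'(x) = x^2 - 2*x - 24

Solve f'(x) = 0:
  Factor: x^2 - 2*x - 24 = (x - 6)*(x + 4) = 0.
  ⇒ x = -4, 6

f''(x) = 2*x - 2
Second-derivative test at each critical point:
  f''(-4) = -10 < 0 → local maximum
  f''(6) = 10 > 0 → local minimum

Critical points: x = -4 (local maximum); x = 6 (local minimum)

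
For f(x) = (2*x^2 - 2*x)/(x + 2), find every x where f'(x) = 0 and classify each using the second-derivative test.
f'(x) = 2*(x^2 + 4*x - 2)/(x^2 + 4*x + 4)

Solve f'(x) = 0:
  f'(x) = 2*(x^2 + 4*x - 2)/(x + 2)^2; the denominator is positive wherever f is defined, so f'(x) = 0 ⇔ 2*x^2 + 8*x - 4 = 0.
  Factor: 2*x^2 + 8*x - 4 = 2*(x^2 + 4*x - 2); x^2 + 4*x - 2 = 0 has no rational roots; quadratic formula: x = (-4 ± √24)/2.
  ⇒ x = -sqrt(6) - 2 ≈ -4.4495, -2 + sqrt(6) ≈ 0.4495

f''(x) = 24/(x^3 + 6*x^2 + 12*x + 8)
Second-derivative test at each critical point:
  f''(-4.4495) = -1.6330 < 0 → local maximum
  f''(0.4495) = 1.6330 > 0 → local minimum

Critical points: x = -sqrt(6) - 2 ≈ -4.4495 (local maximum); x = -2 + sqrt(6) ≈ 0.4495 (local minimum)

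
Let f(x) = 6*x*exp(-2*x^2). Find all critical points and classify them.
f'(x) = 6*(1 - 4*x^2)*exp(-2*x^2)

Solve f'(x) = 0:
  f'(x) = (6 - 24*x^2)·exp(-2*x^2) and exp(-2*x^2) > 0 for every x, so f'(x) = 0 ⇔ 6 - 24*x^2 = 0.
  Factor: 6 - 24*x^2 = -6*(2*x - 1)*(2*x + 1) = 0.
  ⇒ x = -1/2, 1/2

f''(x) = (96*x^3 - 72*x)*exp(-2*x^2)
Second-derivative test at each critical point:
  f''(-1/2) = 14.5567 > 0 → local minimum
  f''(1/2) = -14.5567 < 0 → local maximum

Critical points: x = -1/2 (local minimum); x = 1/2 (local maximum)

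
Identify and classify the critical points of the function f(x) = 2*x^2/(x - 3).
f'(x) = 2*x*(x - 6)/(x^2 - 6*x + 9)

Solve f'(x) = 0:
  f'(x) = 2*x*(x - 6)/(x - 3)^2; the denominator is positive wherever f is defined, so f'(x) = 0 ⇔ 2*x^2 - 12*x = 0.
  Factor: 2*x^2 - 12*x = 2*x*(x - 6) = 0.
  ⇒ x = 0, 6

f''(x) = 36/(x^3 - 9*x^2 + 27*x - 27)
Second-derivative test at each critical point:
  f''(0) = -4/3 < 0 → local maximum
  f''(6) = 4/3 > 0 → local minimum

Critical points: x = 0 (local maximum); x = 6 (local minimum)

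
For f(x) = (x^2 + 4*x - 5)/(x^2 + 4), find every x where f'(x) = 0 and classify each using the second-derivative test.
f'(x) = 2*(-2*x^2 + 9*x + 8)/(x^4 + 8*x^2 + 16)

Solve f'(x) = 0:
  f'(x) = -2*(2*x^2 - 9*x - 8)/(x^2 + 4)^2; the denominator is positive wherever f is defined, so f'(x) = 0 ⇔ -4*x^2 + 18*x + 16 = 0.
  Factor: -4*x^2 + 18*x + 16 = -2*(2*x^2 - 9*x - 8); 2*x^2 - 9*x - 8 = 0 has no rational roots; quadratic formula: x = (9 ± √145)/4.
  ⇒ x = 9/4 - sqrt(145)/4 ≈ -0.7604, 9/4 + sqrt(145)/4 ≈ 5.2604

f''(x) = 2*(4*x^3 - 27*x^2 - 48*x + 36)/(x^6 + 12*x^4 + 48*x^2 + 64)
Second-derivative test at each critical point:
  f''(-0.7604) = 1.1490 > 0 → local minimum
  f''(5.2604) = -0.0240 < 0 → local maximum

Critical points: x = 9/4 - sqrt(145)/4 ≈ -0.7604 (local minimum); x = 9/4 + sqrt(145)/4 ≈ 5.2604 (local maximum)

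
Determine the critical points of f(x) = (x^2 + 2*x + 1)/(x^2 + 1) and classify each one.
f'(x) = 2*(1 - x^2)/(x^4 + 2*x^2 + 1)

Solve f'(x) = 0:
  f'(x) = -2*(x - 1)*(x + 1)/(x^2 + 1)^2; the denominator is positive wherever f is defined, so f'(x) = 0 ⇔ 2 - 2*x^2 = 0.
  Factor: 2 - 2*x^2 = -2*(x - 1)*(x + 1) = 0.
  ⇒ x = -1, 1

f''(x) = 4*x*(x^2 - 3)/(x^6 + 3*x^4 + 3*x^2 + 1)
Second-derivative test at each critical point:
  f''(-1) = 1 > 0 → local minimum
  f''(1) = -1 < 0 → local maximum

Critical points: x = -1 (local minimum); x = 1 (local maximum)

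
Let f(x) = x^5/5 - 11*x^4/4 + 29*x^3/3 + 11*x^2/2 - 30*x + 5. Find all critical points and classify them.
f'(x) = x^4 - 11*x^3 + 29*x^2 + 11*x - 30

Solve f'(x) = 0:
  Factor: x^4 - 11*x^3 + 29*x^2 + 11*x - 30 = (x - 6)*(x - 5)*(x - 1)*(x + 1) = 0.
  ⇒ x = -1, 1, 5, 6

f''(x) = 4*x^3 - 33*x^2 + 58*x + 11
Second-derivative test at each critical point:
  f''(-1) = -84 < 0 → local maximum
  f''(1) = 40 > 0 → local minimum
  f''(5) = -24 < 0 → local maximum
  f''(6) = 35 > 0 → local minimum

Critical points: x = -1 (local maximum); x = 1 (local minimum); x = 5 (local maximum); x = 6 (local minimum)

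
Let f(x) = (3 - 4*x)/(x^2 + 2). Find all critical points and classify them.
f'(x) = 2*(2*x^2 - 3*x - 4)/(x^4 + 4*x^2 + 4)

Solve f'(x) = 0:
  f'(x) = 2*(2*x^2 - 3*x - 4)/(x^2 + 2)^2; the denominator is positive wherever f is defined, so f'(x) = 0 ⇔ 4*x^2 - 6*x - 8 = 0.
  Factor: 4*x^2 - 6*x - 8 = 2*(2*x^2 - 3*x - 4); 2*x^2 - 3*x - 4 = 0 has no rational roots; quadratic formula: x = (3 ± √41)/4.
  ⇒ x = 3/4 - sqrt(41)/4 ≈ -0.8508, 3/4 + sqrt(41)/4 ≈ 2.3508

f''(x) = 2*(4*x^2*(3 - 4*x) + 3*(4*x - 1)*(x^2 + 2))/(x^2 + 2)^3
Second-derivative test at each critical point:
  f''(-0.8508) = -1.7261 < 0 → local maximum
  f''(2.3508) = 0.2261 > 0 → local minimum

Critical points: x = 3/4 - sqrt(41)/4 ≈ -0.8508 (local maximum); x = 3/4 + sqrt(41)/4 ≈ 2.3508 (local minimum)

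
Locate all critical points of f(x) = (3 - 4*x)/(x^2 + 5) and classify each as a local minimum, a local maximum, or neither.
f'(x) = 2*(2*x^2 - 3*x - 10)/(x^4 + 10*x^2 + 25)

Solve f'(x) = 0:
  f'(x) = 2*(2*x^2 - 3*x - 10)/(x^2 + 5)^2; the denominator is positive wherever f is defined, so f'(x) = 0 ⇔ 4*x^2 - 6*x - 20 = 0.
  Factor: 4*x^2 - 6*x - 20 = 2*(2*x^2 - 3*x - 10); 2*x^2 - 3*x - 10 = 0 has no rational roots; quadratic formula: x = (3 ± √89)/4.
  ⇒ x = 3/4 - sqrt(89)/4 ≈ -1.6085, 3/4 + sqrt(89)/4 ≈ 3.1085

f''(x) = 2*(4*x^2*(3 - 4*x) + 3*(4*x - 1)*(x^2 + 5))/(x^2 + 5)^3
Second-derivative test at each critical point:
  f''(-1.6085) = -0.3278 < 0 → local maximum
  f''(3.1085) = 0.0878 > 0 → local minimum

Critical points: x = 3/4 - sqrt(89)/4 ≈ -1.6085 (local maximum); x = 3/4 + sqrt(89)/4 ≈ 3.1085 (local minimum)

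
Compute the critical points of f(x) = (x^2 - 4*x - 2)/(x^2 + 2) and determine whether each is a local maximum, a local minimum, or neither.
f'(x) = 4*(x^2 + 2*x - 2)/(x^4 + 4*x^2 + 4)

Solve f'(x) = 0:
  f'(x) = 4*(x^2 + 2*x - 2)/(x^2 + 2)^2; the denominator is positive wherever f is defined, so f'(x) = 0 ⇔ 4*x^2 + 8*x - 8 = 0.
  Factor: 4*x^2 + 8*x - 8 = 4*(x^2 + 2*x - 2); x^2 + 2*x - 2 = 0 has no rational roots; quadratic formula: x = (-2 ± √12)/2.
  ⇒ x = -sqrt(3) - 1 ≈ -2.7321, -1 + sqrt(3) ≈ 0.7321

f''(x) = 8*(-x^3 - 3*x^2 + 6*x + 2)/(x^6 + 6*x^4 + 12*x^2 + 8)
Second-derivative test at each critical point:
  f''(-2.7321) = -0.1547 < 0 → local maximum
  f''(0.7321) = 2.1547 > 0 → local minimum

Critical points: x = -sqrt(3) - 1 ≈ -2.7321 (local maximum); x = -1 + sqrt(3) ≈ 0.7321 (local minimum)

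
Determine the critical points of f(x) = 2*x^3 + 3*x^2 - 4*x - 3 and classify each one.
f'(x) = 6*x^2 + 6*x - 4

Solve f'(x) = 0:
  Factor: 6*x^2 + 6*x - 4 = 2*(3*x^2 + 3*x - 2); 3*x^2 + 3*x - 2 = 0 has no rational roots; quadratic formula: x = (-3 ± √33)/6.
  ⇒ x = -sqrt(33)/6 - 1/2 ≈ -1.4574, -1/2 + sqrt(33)/6 ≈ 0.4574

f''(x) = 12*x + 6
Second-derivative test at each critical point:
  f''(-1.4574) = -11.4891 < 0 → local maximum
  f''(0.4574) = 11.4891 > 0 → local minimum

Critical points: x = -sqrt(33)/6 - 1/2 ≈ -1.4574 (local maximum); x = -1/2 + sqrt(33)/6 ≈ 0.4574 (local minimum)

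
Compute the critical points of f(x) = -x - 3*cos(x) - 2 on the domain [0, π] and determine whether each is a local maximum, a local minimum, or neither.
f'(x) = 3*sin(x) - 1

Solve f'(x) = 0 on [0, π]:
  f'(x) = 0 ⇔ sin(x) = 1/3, i.e. x = arcsin(1/3) + 2nπ or x = π − arcsin(1/3) + 2nπ; keep the solutions lying in [0, π].
  ⇒ x = asin(1/3) ≈ 0.3398, pi - asin(1/3) ≈ 2.8018

f''(x) = 3*cos(x)
Second-derivative test at each critical point:
  f''(0.3398) = 2.8284 > 0 → local minimum
  f''(2.8018) = -2.8284 < 0 → local maximum

Critical points: x = asin(1/3) ≈ 0.3398 (local minimum); x = pi - asin(1/3) ≈ 2.8018 (local maximum)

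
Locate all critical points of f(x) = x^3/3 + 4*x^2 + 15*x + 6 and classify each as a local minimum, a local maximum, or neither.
f'(x) = x^2 + 8*x + 15

Solve f'(x) = 0:
  Factor: x^2 + 8*x + 15 = (x + 3)*(x + 5) = 0.
  ⇒ x = -5, -3

f''(x) = 2*x + 8
Second-derivative test at each critical point:
  f''(-5) = -2 < 0 → local maximum
  f''(-3) = 2 > 0 → local minimum

Critical points: x = -5 (local maximum); x = -3 (local minimum)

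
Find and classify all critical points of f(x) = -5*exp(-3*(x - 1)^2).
f'(x) = 30*(x - 1)*exp(-3*(x - 1)^2)

Solve f'(x) = 0:
  f'(x) = (30*x - 30)·exp(-3*(x - 1)^2) and exp(-3*(x - 1)^2) > 0 for every x, so f'(x) = 0 ⇔ 30*x - 30 = 0.
  Factor: 30*x - 30 = 30*(x - 1) = 0.
  ⇒ x = 1

f''(x) = 30*(1 - 6*(x - 1)^2)*exp(-3*(x - 1)^2)
Second-derivative test at each critical point:
  f''(1) = 30 > 0 → local minimum

Critical points: x = 1 (local minimum)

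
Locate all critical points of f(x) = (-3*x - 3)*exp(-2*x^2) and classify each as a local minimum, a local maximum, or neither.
f'(x) = 3*(4*x*(x + 1) - 1)*exp(-2*x^2)

Solve f'(x) = 0:
  f'(x) = (12*x^2 + 12*x - 3)·exp(-2*x^2) and exp(-2*x^2) > 0 for every x, so f'(x) = 0 ⇔ 12*x^2 + 12*x - 3 = 0.
  Factor: 12*x^2 + 12*x - 3 = 3*(4*x^2 + 4*x - 1); 4*x^2 + 4*x - 1 = 0 has no rational roots; quadratic formula: x = (-4 ± √32)/8.
  ⇒ x = -sqrt(2)/2 - 1/2 ≈ -1.2071, -1/2 + sqrt(2)/2 ≈ 0.2071

f''(x) = 12*(-4*x^2*(x + 1) + 3*x + 1)*exp(-2*x^2)
Second-derivative test at each critical point:
  f''(-1.2071) = -0.9206 < 0 → local maximum
  f''(0.2071) = 15.5754 > 0 → local minimum

Critical points: x = -sqrt(2)/2 - 1/2 ≈ -1.2071 (local maximum); x = -1/2 + sqrt(2)/2 ≈ 0.2071 (local minimum)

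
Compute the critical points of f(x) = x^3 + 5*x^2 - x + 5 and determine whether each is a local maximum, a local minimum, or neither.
f'(x) = 3*x^2 + 10*x - 1

Solve f'(x) = 0:
  3*x^2 + 10*x - 1 = 0 has no rational roots; quadratic formula: x = (-10 ± √112)/6.
  ⇒ x = -2*sqrt(7)/3 - 5/3 ≈ -3.4305, -5/3 + 2*sqrt(7)/3 ≈ 0.0972

f''(x) = 6*x + 10
Second-derivative test at each critical point:
  f''(-3.4305) = -10.5830 < 0 → local maximum
  f''(0.0972) = 10.5830 > 0 → local minimum

Critical points: x = -2*sqrt(7)/3 - 5/3 ≈ -3.4305 (local maximum); x = -5/3 + 2*sqrt(7)/3 ≈ 0.0972 (local minimum)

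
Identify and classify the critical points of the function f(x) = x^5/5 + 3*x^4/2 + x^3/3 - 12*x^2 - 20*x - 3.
f'(x) = x^4 + 6*x^3 + x^2 - 24*x - 20

Solve f'(x) = 0:
  Factor: x^4 + 6*x^3 + x^2 - 24*x - 20 = (x - 2)*(x + 1)*(x + 2)*(x + 5) = 0.
  ⇒ x = -5, -2, -1, 2

f''(x) = 4*x^3 + 18*x^2 + 2*x - 24
Second-derivative test at each critical point:
  f''(-5) = -84 < 0 → local maximum
  f''(-2) = 12 > 0 → local minimum
  f''(-1) = -12 < 0 → local maximum
  f''(2) = 84 > 0 → local minimum

Critical points: x = -5 (local maximum); x = -2 (local minimum); x = -1 (local maximum); x = 2 (local minimum)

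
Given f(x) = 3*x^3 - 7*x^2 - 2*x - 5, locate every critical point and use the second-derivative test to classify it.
f'(x) = 9*x^2 - 14*x - 2

Solve f'(x) = 0:
  9*x^2 - 14*x - 2 = 0 has no rational roots; quadratic formula: x = (14 ± √268)/18.
  ⇒ x = 7/9 - sqrt(67)/9 ≈ -0.1317, 7/9 + sqrt(67)/9 ≈ 1.6873

f''(x) = 18*x - 14
Second-derivative test at each critical point:
  f''(-0.1317) = -16.3707 < 0 → local maximum
  f''(1.6873) = 16.3707 > 0 → local minimum

Critical points: x = 7/9 - sqrt(67)/9 ≈ -0.1317 (local maximum); x = 7/9 + sqrt(67)/9 ≈ 1.6873 (local minimum)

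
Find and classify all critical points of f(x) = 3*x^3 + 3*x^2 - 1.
f'(x) = 3*x*(3*x + 2)

Solve f'(x) = 0:
  Factor: 9*x^2 + 6*x = 3*x*(3*x + 2) = 0.
  ⇒ x = -2/3, 0

f''(x) = 18*x + 6
Second-derivative test at each critical point:
  f''(-2/3) = -6 < 0 → local maximum
  f''(0) = 6 > 0 → local minimum

Critical points: x = -2/3 (local maximum); x = 0 (local minimum)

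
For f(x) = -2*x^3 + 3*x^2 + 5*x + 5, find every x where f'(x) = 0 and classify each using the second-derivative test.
f'(x) = -6*x^2 + 6*x + 5

Solve f'(x) = 0:
  6*x^2 - 6*x - 5 = 0 has no rational roots; quadratic formula: x = (6 ± √156)/12.
  ⇒ x = 1/2 - sqrt(39)/6 ≈ -0.5408, 1/2 + sqrt(39)/6 ≈ 1.5408

f''(x) = 6 - 12*x
Second-derivative test at each critical point:
  f''(-0.5408) = 12.4900 > 0 → local minimum
  f''(1.5408) = -12.4900 < 0 → local maximum

Critical points: x = 1/2 - sqrt(39)/6 ≈ -0.5408 (local minimum); x = 1/2 + sqrt(39)/6 ≈ 1.5408 (local maximum)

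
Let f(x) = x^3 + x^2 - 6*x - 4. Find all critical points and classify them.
f'(x) = 3*x^2 + 2*x - 6

Solve f'(x) = 0:
  3*x^2 + 2*x - 6 = 0 has no rational roots; quadratic formula: x = (-2 ± √76)/6.
  ⇒ x = -sqrt(19)/3 - 1/3 ≈ -1.7863, -1/3 + sqrt(19)/3 ≈ 1.1196

f''(x) = 6*x + 2
Second-derivative test at each critical point:
  f''(-1.7863) = -8.7178 < 0 → local maximum
  f''(1.1196) = 8.7178 > 0 → local minimum

Critical points: x = -sqrt(19)/3 - 1/3 ≈ -1.7863 (local maximum); x = -1/3 + sqrt(19)/3 ≈ 1.1196 (local minimum)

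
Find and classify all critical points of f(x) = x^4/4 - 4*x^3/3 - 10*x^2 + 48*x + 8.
f'(x) = x^3 - 4*x^2 - 20*x + 48

Solve f'(x) = 0:
  Factor: x^3 - 4*x^2 - 20*x + 48 = (x - 6)*(x - 2)*(x + 4) = 0.
  ⇒ x = -4, 2, 6

f''(x) = 3*x^2 - 8*x - 20
Second-derivative test at each critical point:
  f''(-4) = 60 > 0 → local minimum
  f''(2) = -24 < 0 → local maximum
  f''(6) = 40 > 0 → local minimum

Critical points: x = -4 (local minimum); x = 2 (local maximum); x = 6 (local minimum)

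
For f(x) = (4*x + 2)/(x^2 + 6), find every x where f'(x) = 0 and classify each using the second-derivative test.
f'(x) = 4*(-x^2 - x + 6)/(x^4 + 12*x^2 + 36)

Solve f'(x) = 0:
  f'(x) = -4*(x - 2)*(x + 3)/(x^2 + 6)^2; the denominator is positive wherever f is defined, so f'(x) = 0 ⇔ -4*x^2 - 4*x + 24 = 0.
  Factor: -4*x^2 - 4*x + 24 = -4*(x - 2)*(x + 3) = 0.
  ⇒ x = -3, 2

f''(x) = 4*(4*x^2*(2*x + 1) - (6*x + 1)*(x^2 + 6))/(x^2 + 6)^3
Second-derivative test at each critical point:
  f''(-3) = 4/45 > 0 → local minimum
  f''(2) = -1/5 < 0 → local maximum

Critical points: x = -3 (local minimum); x = 2 (local maximum)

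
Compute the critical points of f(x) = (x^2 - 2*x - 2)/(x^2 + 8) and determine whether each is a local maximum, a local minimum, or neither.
f'(x) = 2*(x^2 + 10*x - 8)/(x^4 + 16*x^2 + 64)

Solve f'(x) = 0:
  f'(x) = 2*(x^2 + 10*x - 8)/(x^2 + 8)^2; the denominator is positive wherever f is defined, so f'(x) = 0 ⇔ 2*x^2 + 20*x - 16 = 0.
  Factor: 2*x^2 + 20*x - 16 = 2*(x^2 + 10*x - 8); x^2 + 10*x - 8 = 0 has no rational roots; quadratic formula: x = (-10 ± √132)/2.
  ⇒ x = -sqrt(33) - 5 ≈ -10.7446, -5 + sqrt(33) ≈ 0.7446

f''(x) = 4*(-x^3 - 15*x^2 + 24*x + 40)/(x^6 + 24*x^4 + 192*x^2 + 512)
Second-derivative test at each critical point:
  f''(-10.7446) = -0.0015 < 0 → local maximum
  f''(0.7446) = 0.3140 > 0 → local minimum

Critical points: x = -sqrt(33) - 5 ≈ -10.7446 (local maximum); x = -5 + sqrt(33) ≈ 0.7446 (local minimum)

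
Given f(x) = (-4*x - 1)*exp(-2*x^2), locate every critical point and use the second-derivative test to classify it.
f'(x) = 4*(x*(4*x + 1) - 1)*exp(-2*x^2)

Solve f'(x) = 0:
  f'(x) = (16*x^2 + 4*x - 4)·exp(-2*x^2) and exp(-2*x^2) > 0 for every x, so f'(x) = 0 ⇔ 16*x^2 + 4*x - 4 = 0.
  Factor: 16*x^2 + 4*x - 4 = 4*(4*x^2 + x - 1); 4*x^2 + x - 1 = 0 has no rational roots; quadratic formula: x = (-1 ± √17)/8.
  ⇒ x = -sqrt(17)/8 - 1/8 ≈ -0.6404, -1/8 + sqrt(17)/8 ≈ 0.3904

f''(x) = 4*(-16*x^3 - 4*x^2 + 12*x + 1)*exp(-2*x^2)
Second-derivative test at each critical point:
  f''(-0.6404) = -7.2624 < 0 → local maximum
  f''(0.3904) = 12.1593 > 0 → local minimum

Critical points: x = -sqrt(17)/8 - 1/8 ≈ -0.6404 (local maximum); x = -1/8 + sqrt(17)/8 ≈ 0.3904 (local minimum)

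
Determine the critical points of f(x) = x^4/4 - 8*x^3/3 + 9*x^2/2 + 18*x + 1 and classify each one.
f'(x) = x^3 - 8*x^2 + 9*x + 18

Solve f'(x) = 0:
  Factor: x^3 - 8*x^2 + 9*x + 18 = (x - 6)*(x - 3)*(x + 1) = 0.
  ⇒ x = -1, 3, 6

f''(x) = 3*x^2 - 16*x + 9
Second-derivative test at each critical point:
  f''(-1) = 28 > 0 → local minimum
  f''(3) = -12 < 0 → local maximum
  f''(6) = 21 > 0 → local minimum

Critical points: x = -1 (local minimum); x = 3 (local maximum); x = 6 (local minimum)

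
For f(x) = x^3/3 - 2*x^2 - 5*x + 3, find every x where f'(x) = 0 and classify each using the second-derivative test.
f'(x) = x^2 - 4*x - 5

Solve f'(x) = 0:
  Factor: x^2 - 4*x - 5 = (x - 5)*(x + 1) = 0.
  ⇒ x = -1, 5

f''(x) = 2*x - 4
Second-derivative test at each critical point:
  f''(-1) = -6 < 0 → local maximum
  f''(5) = 6 > 0 → local minimum

Critical points: x = -1 (local maximum); x = 5 (local minimum)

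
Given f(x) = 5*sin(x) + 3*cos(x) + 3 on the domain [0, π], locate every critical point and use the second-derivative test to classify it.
f'(x) = -3*sin(x) + 5*cos(x)

Solve f'(x) = 0 on [0, π]:
  f'(x) = 0 ⇔ 5*cos(x) = 3*sin(x) ⇔ tan(x) = 5/3, i.e. x = arctan(5/3) + nπ; keep the solutions lying in [0, π].
  ⇒ x = atan(5/3) ≈ 1.0304

f''(x) = -5*sin(x) - 3*cos(x)
Second-derivative test at each critical point:
  f''(1.0304) = -5.8310 < 0 → local maximum

Critical points: x = atan(5/3) ≈ 1.0304 (local maximum)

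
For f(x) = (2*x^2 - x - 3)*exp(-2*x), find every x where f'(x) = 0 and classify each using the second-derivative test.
f'(x) = (-4*x^2 + 6*x + 5)*exp(-2*x)

Solve f'(x) = 0:
  f'(x) = (-4*x^2 + 6*x + 5)·exp(-2*x) and exp(-2*x) > 0 for every x, so f'(x) = 0 ⇔ -4*x^2 + 6*x + 5 = 0.
  4*x^2 - 6*x - 5 = 0 has no rational roots; quadratic formula: x = (6 ± √116)/8.
  ⇒ x = 3/4 - sqrt(29)/4 ≈ -0.5963, 3/4 + sqrt(29)/4 ≈ 2.0963

f''(x) = 4*(2*x^2 - 5*x - 1)*exp(-2*x)
Second-derivative test at each critical point:
  f''(-0.5963) = 35.4945 > 0 → local minimum
  f''(2.0963) = -0.1627 < 0 → local maximum

Critical points: x = 3/4 - sqrt(29)/4 ≈ -0.5963 (local minimum); x = 3/4 + sqrt(29)/4 ≈ 2.0963 (local maximum)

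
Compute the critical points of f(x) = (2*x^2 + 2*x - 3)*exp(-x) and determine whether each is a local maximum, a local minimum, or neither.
f'(x) = (-2*x^2 + 2*x + 5)*exp(-x)

Solve f'(x) = 0:
  f'(x) = (-2*x^2 + 2*x + 5)·exp(-x) and exp(-x) > 0 for every x, so f'(x) = 0 ⇔ -2*x^2 + 2*x + 5 = 0.
  2*x^2 - 2*x - 5 = 0 has no rational roots; quadratic formula: x = (2 ± √44)/4.
  ⇒ x = 1/2 - sqrt(11)/2 ≈ -1.1583, 1/2 + sqrt(11)/2 ≈ 2.1583

f''(x) = (2*x^2 - 6*x - 3)*exp(-x)
Second-derivative test at each critical point:
  f''(-1.1583) = 21.1239 > 0 → local minimum
  f''(2.1583) = -0.7663 < 0 → local maximum

Critical points: x = 1/2 - sqrt(11)/2 ≈ -1.1583 (local minimum); x = 1/2 + sqrt(11)/2 ≈ 2.1583 (local maximum)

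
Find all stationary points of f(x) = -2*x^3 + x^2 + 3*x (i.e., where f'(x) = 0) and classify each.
f'(x) = -6*x^2 + 2*x + 3

Solve f'(x) = 0:
  6*x^2 - 2*x - 3 = 0 has no rational roots; quadratic formula: x = (2 ± √76)/12.
  ⇒ x = 1/6 - sqrt(19)/6 ≈ -0.5598, 1/6 + sqrt(19)/6 ≈ 0.8931

f''(x) = 2 - 12*x
Second-derivative test at each critical point:
  f''(-0.5598) = 8.7178 > 0 → local minimum
  f''(0.8931) = -8.7178 < 0 → local maximum

Critical points: x = 1/6 - sqrt(19)/6 ≈ -0.5598 (local minimum); x = 1/6 + sqrt(19)/6 ≈ 0.8931 (local maximum)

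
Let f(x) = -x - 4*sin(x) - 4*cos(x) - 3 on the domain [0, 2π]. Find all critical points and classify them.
f'(x) = -4*sqrt(2)*cos(x + pi/4) - 1

Solve f'(x) = 0 on [0, 2π]:
  f'(x) = 0 ⇔ 4*sin(x) - 4*cos(x) = 1. Write the left side as R·cos(x + φ) with R = √((-4)² + (-4)²) = 4*sqrt(2), cos φ = -sqrt(2)/2, sin φ = -sqrt(2)/2; then cos(x + φ) = sqrt(2)/8. Solve for x and keep the solutions lying in [0, 2π].
  ⇒ x = atan((1 + sqrt(31))/(-1 + sqrt(31))) ≈ 0.9631, atan((1 - sqrt(31))/(-sqrt(31) - 1)) + pi ≈ 3.7493

f''(x) = 4*sqrt(2)*sin(x + pi/4)
Second-derivative test at each critical point:
  f''(0.9631) = 5.5678 > 0 → local minimum
  f''(3.7493) = -5.5678 < 0 → local maximum

Critical points: x = atan((1 + sqrt(31))/(-1 + sqrt(31))) ≈ 0.9631 (local minimum); x = atan((1 - sqrt(31))/(-sqrt(31) - 1)) + pi ≈ 3.7493 (local maximum)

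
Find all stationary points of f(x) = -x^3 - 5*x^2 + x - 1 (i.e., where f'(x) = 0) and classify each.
f'(x) = -3*x^2 - 10*x + 1

Solve f'(x) = 0:
  3*x^2 + 10*x - 1 = 0 has no rational roots; quadratic formula: x = (-10 ± √112)/6.
  ⇒ x = -2*sqrt(7)/3 - 5/3 ≈ -3.4305, -5/3 + 2*sqrt(7)/3 ≈ 0.0972

f''(x) = -6*x - 10
Second-derivative test at each critical point:
  f''(-3.4305) = 10.5830 > 0 → local minimum
  f''(0.0972) = -10.5830 < 0 → local maximum

Critical points: x = -2*sqrt(7)/3 - 5/3 ≈ -3.4305 (local minimum); x = -5/3 + 2*sqrt(7)/3 ≈ 0.0972 (local maximum)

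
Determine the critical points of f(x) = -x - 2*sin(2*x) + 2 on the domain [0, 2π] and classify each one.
f'(x) = 8*sin(x)^2 - 5

Solve f'(x) = 0 on [0, 2π]:
  f'(x) = 0 ⇔ cos(2*x) = -1/4, i.e. 2*x = ±arccos(-1/4) + 2nπ; keep the solutions lying in [0, 2π].
  ⇒ x = acos(-1/4)/2 ≈ 0.9117, pi - acos(-1/4)/2 ≈ 2.2299, acos(-1/4)/2 + pi ≈ 4.0533, -acos(-1/4)/2 + 2*pi ≈ 5.3714

f''(x) = 8*sin(2*x)
Second-derivative test at each critical point:
  f''(0.9117) = 7.7460 > 0 → local minimum
  f''(2.2299) = -7.7460 < 0 → local maximum
  f''(4.0533) = 7.7460 > 0 → local minimum
  f''(5.3714) = -7.7460 < 0 → local maximum

Critical points: x = acos(-1/4)/2 ≈ 0.9117 (local minimum); x = pi - acos(-1/4)/2 ≈ 2.2299 (local maximum); x = acos(-1/4)/2 + pi ≈ 4.0533 (local minimum); x = -acos(-1/4)/2 + 2*pi ≈ 5.3714 (local maximum)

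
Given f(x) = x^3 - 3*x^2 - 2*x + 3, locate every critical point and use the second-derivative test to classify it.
f'(x) = 3*x^2 - 6*x - 2

Solve f'(x) = 0:
  3*x^2 - 6*x - 2 = 0 has no rational roots; quadratic formula: x = (6 ± √60)/6.
  ⇒ x = 1 - sqrt(15)/3 ≈ -0.2910, 1 + sqrt(15)/3 ≈ 2.2910

f''(x) = 6*x - 6
Second-derivative test at each critical point:
  f''(-0.2910) = -7.7460 < 0 → local maximum
  f''(2.2910) = 7.7460 > 0 → local minimum

Critical points: x = 1 - sqrt(15)/3 ≈ -0.2910 (local maximum); x = 1 + sqrt(15)/3 ≈ 2.2910 (local minimum)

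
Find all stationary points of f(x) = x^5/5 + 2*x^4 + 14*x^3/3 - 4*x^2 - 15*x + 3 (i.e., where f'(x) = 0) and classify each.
f'(x) = x^4 + 8*x^3 + 14*x^2 - 8*x - 15

Solve f'(x) = 0:
  Factor: x^4 + 8*x^3 + 14*x^2 - 8*x - 15 = (x - 1)*(x + 1)*(x + 3)*(x + 5) = 0.
  ⇒ x = -5, -3, -1, 1

f''(x) = 4*x^3 + 24*x^2 + 28*x - 8
Second-derivative test at each critical point:
  f''(-5) = -48 < 0 → local maximum
  f''(-3) = 16 > 0 → local minimum
  f''(-1) = -16 < 0 → local maximum
  f''(1) = 48 > 0 → local minimum

Critical points: x = -5 (local maximum); x = -3 (local minimum); x = -1 (local maximum); x = 1 (local minimum)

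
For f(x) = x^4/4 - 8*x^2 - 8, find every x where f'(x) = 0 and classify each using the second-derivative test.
f'(x) = x*(x^2 - 16)

Solve f'(x) = 0:
  Factor: x^3 - 16*x = x*(x - 4)*(x + 4) = 0.
  ⇒ x = -4, 0, 4

f''(x) = 3*x^2 - 16
Second-derivative test at each critical point:
  f''(-4) = 32 > 0 → local minimum
  f''(0) = -16 < 0 → local maximum
  f''(4) = 32 > 0 → local minimum

Critical points: x = -4 (local minimum); x = 0 (local maximum); x = 4 (local minimum)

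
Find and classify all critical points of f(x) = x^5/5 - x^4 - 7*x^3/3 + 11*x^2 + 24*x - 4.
f'(x) = x^4 - 4*x^3 - 7*x^2 + 22*x + 24

Solve f'(x) = 0:
  Factor: x^4 - 4*x^3 - 7*x^2 + 22*x + 24 = (x - 4)*(x - 3)*(x + 1)*(x + 2) = 0.
  ⇒ x = -2, -1, 3, 4

f''(x) = 4*x^3 - 12*x^2 - 14*x + 22
Second-derivative test at each critical point:
  f''(-2) = -30 < 0 → local maximum
  f''(-1) = 20 > 0 → local minimum
  f''(3) = -20 < 0 → local maximum
  f''(4) = 30 > 0 → local minimum

Critical points: x = -2 (local maximum); x = -1 (local minimum); x = 3 (local maximum); x = 4 (local minimum)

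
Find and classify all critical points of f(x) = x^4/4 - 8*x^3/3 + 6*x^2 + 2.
f'(x) = x*(x^2 - 8*x + 12)

Solve f'(x) = 0:
  Factor: x^3 - 8*x^2 + 12*x = x*(x - 6)*(x - 2) = 0.
  ⇒ x = 0, 2, 6

f''(x) = 3*x^2 - 16*x + 12
Second-derivative test at each critical point:
  f''(0) = 12 > 0 → local minimum
  f''(2) = -8 < 0 → local maximum
  f''(6) = 24 > 0 → local minimum

Critical points: x = 0 (local minimum); x = 2 (local maximum); x = 6 (local minimum)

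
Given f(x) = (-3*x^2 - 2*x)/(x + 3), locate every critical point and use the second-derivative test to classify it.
f'(x) = 3*(-x^2 - 6*x - 2)/(x^2 + 6*x + 9)

Solve f'(x) = 0:
  f'(x) = -3*(x^2 + 6*x + 2)/(x + 3)^2; the denominator is positive wherever f is defined, so f'(x) = 0 ⇔ -3*x^2 - 18*x - 6 = 0.
  Factor: -3*x^2 - 18*x - 6 = -3*(x^2 + 6*x + 2); x^2 + 6*x + 2 = 0 has no rational roots; quadratic formula: x = (-6 ± √28)/2.
  ⇒ x = -3 - sqrt(7) ≈ -5.6458, -3 + sqrt(7) ≈ -0.3542

f''(x) = -42/(x^3 + 9*x^2 + 27*x + 27)
Second-derivative test at each critical point:
  f''(-5.6458) = 2.2678 > 0 → local minimum
  f''(-0.3542) = -2.2678 < 0 → local maximum

Critical points: x = -3 - sqrt(7) ≈ -5.6458 (local minimum); x = -3 + sqrt(7) ≈ -0.3542 (local maximum)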